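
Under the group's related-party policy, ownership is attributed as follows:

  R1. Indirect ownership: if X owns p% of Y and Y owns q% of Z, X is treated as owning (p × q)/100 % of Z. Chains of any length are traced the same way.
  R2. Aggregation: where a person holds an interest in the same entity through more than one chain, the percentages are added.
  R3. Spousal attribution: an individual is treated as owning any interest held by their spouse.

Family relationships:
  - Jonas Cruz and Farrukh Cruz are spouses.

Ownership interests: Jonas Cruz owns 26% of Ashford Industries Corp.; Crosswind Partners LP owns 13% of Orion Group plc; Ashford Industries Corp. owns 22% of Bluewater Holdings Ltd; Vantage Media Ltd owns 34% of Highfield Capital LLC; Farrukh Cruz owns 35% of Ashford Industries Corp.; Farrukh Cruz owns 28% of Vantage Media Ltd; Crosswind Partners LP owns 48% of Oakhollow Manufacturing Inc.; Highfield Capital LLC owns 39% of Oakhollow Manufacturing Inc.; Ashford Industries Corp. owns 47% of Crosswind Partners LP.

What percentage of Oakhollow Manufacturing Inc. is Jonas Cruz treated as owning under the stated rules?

17.4744%

By spousal attribution (R3), Jonas Cruz is treated as also owning Farrukh Cruz's interest in Ashford Industries Corp, giving 26% + 35% = 61%.
By spousal attribution (R3), Jonas Cruz is treated as owning Farrukh Cruz's 28% interest in Vantage Media Ltd.
Chain via Ashford Industries Corp. → Crosswind Partners LP (R1): 61% × 47% × 48% = 13.7616% of Oakhollow Manufacturing Inc.
Chain via Vantage Media Ltd → Highfield Capital LLC (R1): 28% × 34% × 39% = 3.7128% of Oakhollow Manufacturing Inc.
Aggregating (R2): 13.7616% + 3.7128% = 17.4744%.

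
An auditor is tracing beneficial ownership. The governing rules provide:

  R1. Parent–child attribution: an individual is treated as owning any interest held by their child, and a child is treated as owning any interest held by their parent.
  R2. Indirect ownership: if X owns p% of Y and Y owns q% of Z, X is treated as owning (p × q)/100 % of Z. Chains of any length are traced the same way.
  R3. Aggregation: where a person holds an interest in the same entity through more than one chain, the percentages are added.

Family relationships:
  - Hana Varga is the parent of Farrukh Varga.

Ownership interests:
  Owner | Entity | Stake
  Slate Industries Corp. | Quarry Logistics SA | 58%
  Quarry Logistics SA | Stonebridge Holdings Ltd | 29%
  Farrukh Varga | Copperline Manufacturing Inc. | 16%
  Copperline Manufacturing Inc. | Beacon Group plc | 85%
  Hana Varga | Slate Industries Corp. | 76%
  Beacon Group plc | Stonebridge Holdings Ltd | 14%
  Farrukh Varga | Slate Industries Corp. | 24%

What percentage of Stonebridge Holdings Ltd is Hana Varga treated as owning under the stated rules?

By parent–child attribution (R1), Hana Varga is treated as also owning Farrukh Varga's interest in Slate Industries Corp, giving 76% + 24% = 100%.
By parent–child attribution (R1), Hana Varga is treated as owning Farrukh Varga's 16% interest in Copperline Manufacturing Inc.
Chain via Slate Industries Corp. → Quarry Logistics SA (R2): 100% × 58% × 29% = 16.82% of Stonebridge Holdings Ltd.
Chain via Copperline Manufacturing Inc. → Beacon Group plc (R2): 16% × 85% × 14% = 1.904% of Stonebridge Holdings Ltd.
Aggregating (R3): 16.82% + 1.904% = 18.724%.

18.724%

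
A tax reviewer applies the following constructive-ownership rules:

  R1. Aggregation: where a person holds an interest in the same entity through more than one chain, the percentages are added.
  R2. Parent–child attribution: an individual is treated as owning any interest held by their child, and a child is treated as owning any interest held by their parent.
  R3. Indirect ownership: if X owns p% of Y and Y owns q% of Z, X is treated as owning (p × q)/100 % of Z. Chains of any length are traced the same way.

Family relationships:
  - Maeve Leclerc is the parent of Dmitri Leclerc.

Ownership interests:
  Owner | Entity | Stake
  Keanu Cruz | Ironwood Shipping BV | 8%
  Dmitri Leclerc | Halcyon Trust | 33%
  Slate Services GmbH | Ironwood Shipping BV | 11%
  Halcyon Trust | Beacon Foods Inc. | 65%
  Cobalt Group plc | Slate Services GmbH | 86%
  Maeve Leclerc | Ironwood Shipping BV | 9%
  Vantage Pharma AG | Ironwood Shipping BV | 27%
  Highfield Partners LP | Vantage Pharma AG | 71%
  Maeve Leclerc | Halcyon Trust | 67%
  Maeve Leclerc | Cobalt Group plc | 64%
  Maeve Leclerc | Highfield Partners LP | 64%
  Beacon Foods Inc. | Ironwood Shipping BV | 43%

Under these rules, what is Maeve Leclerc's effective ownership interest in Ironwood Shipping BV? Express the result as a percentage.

55.2732%

By parent–child attribution (R2), Maeve Leclerc is treated as also owning Dmitri Leclerc's interest in Halcyon Trust, giving 67% + 33% = 100%.
Chain via Highfield Partners LP → Vantage Pharma AG (R3): 64% × 71% × 27% = 12.2688% of Ironwood Shipping BV.
Chain via Halcyon Trust → Beacon Foods Inc. (R3): 100% × 65% × 43% = 27.95% of Ironwood Shipping BV.
Chain via Cobalt Group plc → Slate Services GmbH (R3): 64% × 86% × 11% = 6.0544% of Ironwood Shipping BV.
Direct interest in Ironwood Shipping BV: 9%.
Aggregating (R1): 12.2688% + 27.95% + 6.0544% + 9% = 55.2732%.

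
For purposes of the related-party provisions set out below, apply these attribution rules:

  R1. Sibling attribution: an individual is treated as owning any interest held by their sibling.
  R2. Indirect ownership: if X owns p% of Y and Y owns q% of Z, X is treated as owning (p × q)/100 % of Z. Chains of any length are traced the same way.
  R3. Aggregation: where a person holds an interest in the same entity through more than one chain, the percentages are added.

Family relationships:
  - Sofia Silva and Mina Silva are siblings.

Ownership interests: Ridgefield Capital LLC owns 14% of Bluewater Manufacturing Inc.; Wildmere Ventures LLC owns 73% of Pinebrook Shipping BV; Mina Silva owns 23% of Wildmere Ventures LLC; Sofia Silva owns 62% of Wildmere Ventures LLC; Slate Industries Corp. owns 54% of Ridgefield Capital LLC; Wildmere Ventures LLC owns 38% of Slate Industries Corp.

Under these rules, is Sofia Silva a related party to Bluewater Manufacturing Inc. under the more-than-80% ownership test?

No

By sibling attribution (R1), Sofia Silva is treated as also owning Mina Silva's interest in Wildmere Ventures LLC, giving 62% + 23% = 85%.
Chain via Wildmere Ventures LLC → Slate Industries Corp. → Ridgefield Capital LLC (R2): 85% × 38% × 54% × 14% = 2.44188% of Bluewater Manufacturing Inc.
2.44188% does not exceed the 80% threshold, so Sofia is not a related party to Bluewater Manufacturing Inc.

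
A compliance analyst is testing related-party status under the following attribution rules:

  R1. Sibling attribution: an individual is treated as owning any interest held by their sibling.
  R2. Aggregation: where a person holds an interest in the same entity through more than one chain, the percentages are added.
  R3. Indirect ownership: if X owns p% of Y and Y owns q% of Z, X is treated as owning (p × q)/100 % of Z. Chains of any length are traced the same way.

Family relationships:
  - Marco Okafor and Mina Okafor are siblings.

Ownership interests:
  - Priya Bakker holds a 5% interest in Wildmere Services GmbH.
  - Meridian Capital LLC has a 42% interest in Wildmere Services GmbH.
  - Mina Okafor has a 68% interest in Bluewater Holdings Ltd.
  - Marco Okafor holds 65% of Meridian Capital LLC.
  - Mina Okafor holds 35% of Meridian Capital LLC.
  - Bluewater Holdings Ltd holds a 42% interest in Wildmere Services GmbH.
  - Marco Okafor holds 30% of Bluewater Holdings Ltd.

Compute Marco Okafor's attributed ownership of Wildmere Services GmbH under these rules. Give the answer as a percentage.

83.16%

By sibling attribution (R1), Marco Okafor is treated as also owning Mina Okafor's interest in Meridian Capital LLC, giving 65% + 35% = 100%.
By sibling attribution (R1), Marco Okafor is treated as also owning Mina Okafor's interest in Bluewater Holdings Ltd, giving 30% + 68% = 98%.
Chain via Meridian Capital LLC (R3): 100% × 42% = 42% of Wildmere Services GmbH.
Chain via Bluewater Holdings Ltd (R3): 98% × 42% = 41.16% of Wildmere Services GmbH.
Aggregating (R2): 42% + 41.16% = 83.16%.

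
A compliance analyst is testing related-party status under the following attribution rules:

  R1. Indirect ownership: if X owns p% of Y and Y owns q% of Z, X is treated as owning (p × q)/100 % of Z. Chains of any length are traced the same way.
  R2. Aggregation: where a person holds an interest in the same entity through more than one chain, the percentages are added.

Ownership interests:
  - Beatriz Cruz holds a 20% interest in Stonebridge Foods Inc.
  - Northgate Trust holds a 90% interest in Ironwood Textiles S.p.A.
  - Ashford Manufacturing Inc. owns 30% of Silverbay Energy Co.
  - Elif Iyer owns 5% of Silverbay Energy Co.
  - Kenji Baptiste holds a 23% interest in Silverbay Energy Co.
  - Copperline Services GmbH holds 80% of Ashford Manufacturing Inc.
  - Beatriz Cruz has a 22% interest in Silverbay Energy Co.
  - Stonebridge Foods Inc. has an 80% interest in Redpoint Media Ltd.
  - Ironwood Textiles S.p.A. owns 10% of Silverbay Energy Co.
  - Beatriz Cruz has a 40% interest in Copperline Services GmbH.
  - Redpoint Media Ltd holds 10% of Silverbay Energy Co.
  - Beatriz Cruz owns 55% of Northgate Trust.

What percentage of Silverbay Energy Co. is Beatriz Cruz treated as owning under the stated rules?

38.15%

Chain via Northgate Trust → Ironwood Textiles S.p.A. (R1): 55% × 90% × 10% = 4.95% of Silverbay Energy Co.
Chain via Copperline Services GmbH → Ashford Manufacturing Inc. (R1): 40% × 80% × 30% = 9.6% of Silverbay Energy Co.
Chain via Stonebridge Foods Inc. → Redpoint Media Ltd (R1): 20% × 80% × 10% = 1.6% of Silverbay Energy Co.
Direct interest in Silverbay Energy Co: 22%.
Aggregating (R2): 4.95% + 9.6% + 1.6% + 22% = 38.15%.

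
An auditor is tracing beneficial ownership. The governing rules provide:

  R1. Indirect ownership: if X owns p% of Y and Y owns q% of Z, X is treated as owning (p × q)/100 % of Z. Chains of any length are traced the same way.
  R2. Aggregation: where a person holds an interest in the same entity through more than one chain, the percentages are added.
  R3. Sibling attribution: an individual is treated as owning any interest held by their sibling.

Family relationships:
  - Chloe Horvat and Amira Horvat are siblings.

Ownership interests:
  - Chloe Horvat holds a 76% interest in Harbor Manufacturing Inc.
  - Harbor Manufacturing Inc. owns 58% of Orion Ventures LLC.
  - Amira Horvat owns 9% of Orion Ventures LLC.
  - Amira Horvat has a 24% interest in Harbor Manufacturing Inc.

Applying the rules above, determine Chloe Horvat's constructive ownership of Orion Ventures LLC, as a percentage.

By sibling attribution (R3), Chloe Horvat is treated as also owning Amira Horvat's interest in Harbor Manufacturing Inc, giving 76% + 24% = 100%.
By sibling attribution (R3), Chloe Horvat is treated as owning Amira Horvat's 9% interest in Orion Ventures LLC.
Chain via Harbor Manufacturing Inc. (R1): 100% × 58% = 58% of Orion Ventures LLC.
Direct interest in Orion Ventures LLC: 9%.
Aggregating (R2): 58% + 9% = 67%.

67%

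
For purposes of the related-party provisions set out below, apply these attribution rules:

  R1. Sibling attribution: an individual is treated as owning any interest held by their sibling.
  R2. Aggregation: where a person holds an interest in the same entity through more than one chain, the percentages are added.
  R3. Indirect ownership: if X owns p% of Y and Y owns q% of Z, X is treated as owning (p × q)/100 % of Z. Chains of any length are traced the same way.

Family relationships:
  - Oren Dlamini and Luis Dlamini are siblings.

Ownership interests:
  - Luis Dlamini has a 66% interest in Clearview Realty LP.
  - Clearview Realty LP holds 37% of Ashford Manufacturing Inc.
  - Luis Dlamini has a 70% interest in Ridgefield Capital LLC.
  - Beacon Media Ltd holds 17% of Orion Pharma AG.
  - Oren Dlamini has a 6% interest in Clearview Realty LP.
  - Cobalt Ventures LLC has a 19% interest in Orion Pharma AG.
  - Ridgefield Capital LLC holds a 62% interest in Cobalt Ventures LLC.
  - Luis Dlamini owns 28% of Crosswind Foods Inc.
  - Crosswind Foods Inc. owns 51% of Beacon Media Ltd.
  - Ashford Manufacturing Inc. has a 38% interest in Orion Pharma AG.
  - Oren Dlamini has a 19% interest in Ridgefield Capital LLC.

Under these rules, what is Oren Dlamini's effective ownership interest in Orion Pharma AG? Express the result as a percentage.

By sibling attribution (R1), Oren Dlamini is treated as also owning Luis Dlamini's interest in Clearview Realty LP, giving 6% + 66% = 72%.
By sibling attribution (R1), Oren Dlamini is treated as also owning Luis Dlamini's interest in Ridgefield Capital LLC, giving 19% + 70% = 89%.
By sibling attribution (R1), Oren Dlamini is treated as owning Luis Dlamini's 28% interest in Crosswind Foods Inc.
Chain via Clearview Realty LP → Ashford Manufacturing Inc. (R3): 72% × 37% × 38% = 10.1232% of Orion Pharma AG.
Chain via Ridgefield Capital LLC → Cobalt Ventures LLC (R3): 89% × 62% × 19% = 10.4842% of Orion Pharma AG.
Chain via Crosswind Foods Inc. → Beacon Media Ltd (R3): 28% × 51% × 17% = 2.4276% of Orion Pharma AG.
Aggregating (R2): 10.1232% + 10.4842% + 2.4276% = 23.035%.

23.035%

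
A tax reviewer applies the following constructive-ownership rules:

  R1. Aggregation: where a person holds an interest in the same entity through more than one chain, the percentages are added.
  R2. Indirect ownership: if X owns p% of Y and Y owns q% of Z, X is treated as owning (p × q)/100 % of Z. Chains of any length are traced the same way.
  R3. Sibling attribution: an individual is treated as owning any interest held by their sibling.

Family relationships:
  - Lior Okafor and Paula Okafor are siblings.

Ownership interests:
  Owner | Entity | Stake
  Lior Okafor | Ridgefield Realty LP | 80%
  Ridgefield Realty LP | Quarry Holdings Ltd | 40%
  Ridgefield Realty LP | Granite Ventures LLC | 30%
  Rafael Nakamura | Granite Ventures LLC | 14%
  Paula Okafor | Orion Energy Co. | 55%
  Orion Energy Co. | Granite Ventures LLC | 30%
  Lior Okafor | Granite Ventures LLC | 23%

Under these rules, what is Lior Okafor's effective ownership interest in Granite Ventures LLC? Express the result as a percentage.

By sibling attribution (R3), Lior Okafor is treated as owning Paula Okafor's 55% interest in Orion Energy Co.
Chain via Ridgefield Realty LP (R2): 80% × 30% = 24% of Granite Ventures LLC.
Direct interest in Granite Ventures LLC: 23%.
Chain via Orion Energy Co. (R2): 55% × 30% = 16.5% of Granite Ventures LLC.
Aggregating (R1): 24% + 23% + 16.5% = 63.5%.

63.5%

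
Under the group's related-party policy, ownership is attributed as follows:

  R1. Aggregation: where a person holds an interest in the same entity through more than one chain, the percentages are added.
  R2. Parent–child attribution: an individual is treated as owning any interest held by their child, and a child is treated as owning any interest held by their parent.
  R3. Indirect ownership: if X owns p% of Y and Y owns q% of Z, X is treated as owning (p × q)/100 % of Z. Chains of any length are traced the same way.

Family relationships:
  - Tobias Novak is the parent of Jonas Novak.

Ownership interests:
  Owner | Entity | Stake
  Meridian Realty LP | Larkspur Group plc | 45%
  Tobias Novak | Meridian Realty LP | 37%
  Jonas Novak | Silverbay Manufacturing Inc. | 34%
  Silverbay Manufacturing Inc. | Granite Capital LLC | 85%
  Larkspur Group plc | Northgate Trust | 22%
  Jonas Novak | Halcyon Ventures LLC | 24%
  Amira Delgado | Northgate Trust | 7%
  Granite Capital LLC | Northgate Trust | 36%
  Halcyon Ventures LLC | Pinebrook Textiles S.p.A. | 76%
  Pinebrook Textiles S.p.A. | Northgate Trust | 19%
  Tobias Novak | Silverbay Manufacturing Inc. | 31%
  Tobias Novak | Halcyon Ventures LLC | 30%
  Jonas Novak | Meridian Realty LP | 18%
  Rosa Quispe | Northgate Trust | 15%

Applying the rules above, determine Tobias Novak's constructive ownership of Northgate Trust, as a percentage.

33.1326%

By parent–child attribution (R2), Tobias Novak is treated as also owning Jonas Novak's interest in Halcyon Ventures LLC, giving 30% + 24% = 54%.
By parent–child attribution (R2), Tobias Novak is treated as also owning Jonas Novak's interest in Meridian Realty LP, giving 37% + 18% = 55%.
By parent–child attribution (R2), Tobias Novak is treated as also owning Jonas Novak's interest in Silverbay Manufacturing Inc, giving 31% + 34% = 65%.
Chain via Halcyon Ventures LLC → Pinebrook Textiles S.p.A. (R3): 54% × 76% × 19% = 7.7976% of Northgate Trust.
Chain via Meridian Realty LP → Larkspur Group plc (R3): 55% × 45% × 22% = 5.445% of Northgate Trust.
Chain via Silverbay Manufacturing Inc. → Granite Capital LLC (R3): 65% × 85% × 36% = 19.89% of Northgate Trust.
Aggregating (R1): 7.7976% + 5.445% + 19.89% = 33.1326%.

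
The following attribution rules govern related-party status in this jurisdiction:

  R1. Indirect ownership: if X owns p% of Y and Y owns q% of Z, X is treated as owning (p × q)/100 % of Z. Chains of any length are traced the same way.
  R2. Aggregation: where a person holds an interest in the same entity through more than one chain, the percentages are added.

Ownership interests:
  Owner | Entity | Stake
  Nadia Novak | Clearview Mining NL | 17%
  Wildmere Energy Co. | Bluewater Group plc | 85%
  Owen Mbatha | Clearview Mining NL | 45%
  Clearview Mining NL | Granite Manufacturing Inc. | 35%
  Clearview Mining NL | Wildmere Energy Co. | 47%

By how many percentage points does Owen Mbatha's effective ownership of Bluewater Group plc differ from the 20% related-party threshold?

Chain via Clearview Mining NL → Wildmere Energy Co. (R1): 45% × 47% × 85% = 17.9775% of Bluewater Group plc.
17.9775% falls short of the 20% threshold by 2.0225 percentage points.

2.0225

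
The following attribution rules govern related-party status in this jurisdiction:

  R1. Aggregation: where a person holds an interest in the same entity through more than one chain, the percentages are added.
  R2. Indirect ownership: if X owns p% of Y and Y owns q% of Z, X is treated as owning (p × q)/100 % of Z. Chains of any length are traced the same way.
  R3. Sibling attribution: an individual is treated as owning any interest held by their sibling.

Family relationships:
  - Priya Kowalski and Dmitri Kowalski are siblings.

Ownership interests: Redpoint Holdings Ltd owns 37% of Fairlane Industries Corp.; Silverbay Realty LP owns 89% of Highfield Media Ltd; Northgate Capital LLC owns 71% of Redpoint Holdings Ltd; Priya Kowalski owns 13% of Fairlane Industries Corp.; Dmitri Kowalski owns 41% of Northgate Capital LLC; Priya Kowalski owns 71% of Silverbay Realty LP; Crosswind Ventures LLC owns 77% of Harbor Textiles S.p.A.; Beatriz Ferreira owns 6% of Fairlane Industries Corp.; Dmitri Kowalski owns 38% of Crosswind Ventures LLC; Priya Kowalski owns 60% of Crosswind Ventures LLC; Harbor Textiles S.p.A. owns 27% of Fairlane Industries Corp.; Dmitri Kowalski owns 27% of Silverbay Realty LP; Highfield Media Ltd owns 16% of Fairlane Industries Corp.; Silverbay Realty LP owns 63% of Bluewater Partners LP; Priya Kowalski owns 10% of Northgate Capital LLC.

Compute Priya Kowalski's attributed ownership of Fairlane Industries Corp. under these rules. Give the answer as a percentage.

60.7271%

By sibling attribution (R3), Priya Kowalski is treated as also owning Dmitri Kowalski's interest in Crosswind Ventures LLC, giving 60% + 38% = 98%.
By sibling attribution (R3), Priya Kowalski is treated as also owning Dmitri Kowalski's interest in Silverbay Realty LP, giving 71% + 27% = 98%.
By sibling attribution (R3), Priya Kowalski is treated as also owning Dmitri Kowalski's interest in Northgate Capital LLC, giving 10% + 41% = 51%.
Chain via Crosswind Ventures LLC → Harbor Textiles S.p.A. (R2): 98% × 77% × 27% = 20.3742% of Fairlane Industries Corp.
Chain via Silverbay Realty LP → Highfield Media Ltd (R2): 98% × 89% × 16% = 13.9552% of Fairlane Industries Corp.
Chain via Northgate Capital LLC → Redpoint Holdings Ltd (R2): 51% × 71% × 37% = 13.3977% of Fairlane Industries Corp.
Direct interest in Fairlane Industries Corp: 13%.
Aggregating (R1): 20.3742% + 13.9552% + 13.3977% + 13% = 60.7271%.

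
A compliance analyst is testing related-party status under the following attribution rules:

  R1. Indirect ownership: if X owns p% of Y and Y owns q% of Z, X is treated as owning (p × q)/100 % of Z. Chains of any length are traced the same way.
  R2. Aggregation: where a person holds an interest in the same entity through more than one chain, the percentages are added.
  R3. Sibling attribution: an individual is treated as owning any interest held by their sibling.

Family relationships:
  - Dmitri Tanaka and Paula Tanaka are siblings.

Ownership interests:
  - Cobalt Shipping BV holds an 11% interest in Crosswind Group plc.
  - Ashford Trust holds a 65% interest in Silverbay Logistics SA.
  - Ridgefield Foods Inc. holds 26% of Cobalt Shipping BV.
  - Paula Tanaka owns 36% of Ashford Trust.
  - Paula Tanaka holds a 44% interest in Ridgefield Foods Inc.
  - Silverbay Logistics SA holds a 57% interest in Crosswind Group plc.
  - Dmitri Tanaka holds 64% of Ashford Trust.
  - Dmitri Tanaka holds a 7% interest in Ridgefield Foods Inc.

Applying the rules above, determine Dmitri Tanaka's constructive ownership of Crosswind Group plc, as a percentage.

38.5086%

By sibling attribution (R3), Dmitri Tanaka is treated as also owning Paula Tanaka's interest in Ridgefield Foods Inc, giving 7% + 44% = 51%.
By sibling attribution (R3), Dmitri Tanaka is treated as also owning Paula Tanaka's interest in Ashford Trust, giving 64% + 36% = 100%.
Chain via Ridgefield Foods Inc. → Cobalt Shipping BV (R1): 51% × 26% × 11% = 1.4586% of Crosswind Group plc.
Chain via Ashford Trust → Silverbay Logistics SA (R1): 100% × 65% × 57% = 37.05% of Crosswind Group plc.
Aggregating (R2): 1.4586% + 37.05% = 38.5086%.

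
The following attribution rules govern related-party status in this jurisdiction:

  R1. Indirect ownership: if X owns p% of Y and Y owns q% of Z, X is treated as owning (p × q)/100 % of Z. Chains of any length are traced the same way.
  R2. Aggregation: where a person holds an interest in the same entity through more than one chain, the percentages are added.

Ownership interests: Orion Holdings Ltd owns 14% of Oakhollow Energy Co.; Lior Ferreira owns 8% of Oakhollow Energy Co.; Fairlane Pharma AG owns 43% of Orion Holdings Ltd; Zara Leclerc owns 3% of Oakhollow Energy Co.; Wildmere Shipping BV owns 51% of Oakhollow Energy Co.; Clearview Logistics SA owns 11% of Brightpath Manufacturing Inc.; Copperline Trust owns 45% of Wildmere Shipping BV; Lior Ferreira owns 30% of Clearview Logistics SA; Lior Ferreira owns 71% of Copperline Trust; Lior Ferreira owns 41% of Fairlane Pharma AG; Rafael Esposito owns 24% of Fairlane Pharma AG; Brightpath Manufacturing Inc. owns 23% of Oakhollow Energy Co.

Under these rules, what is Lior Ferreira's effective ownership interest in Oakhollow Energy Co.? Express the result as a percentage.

Chain via Fairlane Pharma AG → Orion Holdings Ltd (R1): 41% × 43% × 14% = 2.4682% of Oakhollow Energy Co.
Chain via Copperline Trust → Wildmere Shipping BV (R1): 71% × 45% × 51% = 16.2945% of Oakhollow Energy Co.
Chain via Clearview Logistics SA → Brightpath Manufacturing Inc. (R1): 30% × 11% × 23% = 0.759% of Oakhollow Energy Co.
Direct interest in Oakhollow Energy Co: 8%.
Aggregating (R2): 2.4682% + 16.2945% + 0.759% + 8% = 27.5217%.

27.5217%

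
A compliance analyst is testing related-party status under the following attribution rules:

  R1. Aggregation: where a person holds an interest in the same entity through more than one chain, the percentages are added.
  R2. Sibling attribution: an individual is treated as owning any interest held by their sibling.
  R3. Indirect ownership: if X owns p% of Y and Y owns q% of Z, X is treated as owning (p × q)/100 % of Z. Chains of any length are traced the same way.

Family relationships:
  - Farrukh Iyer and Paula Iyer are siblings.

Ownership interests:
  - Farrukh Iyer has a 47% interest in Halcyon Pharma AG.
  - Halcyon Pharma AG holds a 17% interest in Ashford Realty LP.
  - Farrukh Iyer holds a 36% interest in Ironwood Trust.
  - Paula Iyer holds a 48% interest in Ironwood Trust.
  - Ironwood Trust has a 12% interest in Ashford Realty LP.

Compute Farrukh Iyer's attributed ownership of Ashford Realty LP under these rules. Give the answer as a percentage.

18.07%

By sibling attribution (R2), Farrukh Iyer is treated as also owning Paula Iyer's interest in Ironwood Trust, giving 36% + 48% = 84%.
Chain via Ironwood Trust (R3): 84% × 12% = 10.08% of Ashford Realty LP.
Chain via Halcyon Pharma AG (R3): 47% × 17% = 7.99% of Ashford Realty LP.
Aggregating (R1): 10.08% + 7.99% = 18.07%.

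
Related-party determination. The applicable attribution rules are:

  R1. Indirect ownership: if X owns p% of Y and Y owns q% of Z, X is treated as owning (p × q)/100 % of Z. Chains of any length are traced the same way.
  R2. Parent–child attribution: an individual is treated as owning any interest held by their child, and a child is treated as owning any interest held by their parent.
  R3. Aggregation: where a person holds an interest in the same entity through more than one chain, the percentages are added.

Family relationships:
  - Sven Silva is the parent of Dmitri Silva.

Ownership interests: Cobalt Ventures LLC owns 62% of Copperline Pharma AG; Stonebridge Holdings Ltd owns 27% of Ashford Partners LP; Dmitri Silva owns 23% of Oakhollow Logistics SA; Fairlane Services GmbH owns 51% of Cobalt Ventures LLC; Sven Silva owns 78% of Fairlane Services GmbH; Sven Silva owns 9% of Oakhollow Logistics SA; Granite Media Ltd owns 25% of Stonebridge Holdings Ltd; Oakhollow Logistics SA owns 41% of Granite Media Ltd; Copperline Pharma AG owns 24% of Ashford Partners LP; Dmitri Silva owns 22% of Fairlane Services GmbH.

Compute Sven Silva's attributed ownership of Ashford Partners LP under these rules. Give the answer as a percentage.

8.4744%

By parent–child attribution (R2), Sven Silva is treated as also owning Dmitri Silva's interest in Oakhollow Logistics SA, giving 9% + 23% = 32%.
By parent–child attribution (R2), Sven Silva is treated as also owning Dmitri Silva's interest in Fairlane Services GmbH, giving 78% + 22% = 100%.
Chain via Oakhollow Logistics SA → Granite Media Ltd → Stonebridge Holdings Ltd (R1): 32% × 41% × 25% × 27% = 0.8856% of Ashford Partners LP.
Chain via Fairlane Services GmbH → Cobalt Ventures LLC → Copperline Pharma AG (R1): 100% × 51% × 62% × 24% = 7.5888% of Ashford Partners LP.
Aggregating (R3): 0.8856% + 7.5888% = 8.4744%.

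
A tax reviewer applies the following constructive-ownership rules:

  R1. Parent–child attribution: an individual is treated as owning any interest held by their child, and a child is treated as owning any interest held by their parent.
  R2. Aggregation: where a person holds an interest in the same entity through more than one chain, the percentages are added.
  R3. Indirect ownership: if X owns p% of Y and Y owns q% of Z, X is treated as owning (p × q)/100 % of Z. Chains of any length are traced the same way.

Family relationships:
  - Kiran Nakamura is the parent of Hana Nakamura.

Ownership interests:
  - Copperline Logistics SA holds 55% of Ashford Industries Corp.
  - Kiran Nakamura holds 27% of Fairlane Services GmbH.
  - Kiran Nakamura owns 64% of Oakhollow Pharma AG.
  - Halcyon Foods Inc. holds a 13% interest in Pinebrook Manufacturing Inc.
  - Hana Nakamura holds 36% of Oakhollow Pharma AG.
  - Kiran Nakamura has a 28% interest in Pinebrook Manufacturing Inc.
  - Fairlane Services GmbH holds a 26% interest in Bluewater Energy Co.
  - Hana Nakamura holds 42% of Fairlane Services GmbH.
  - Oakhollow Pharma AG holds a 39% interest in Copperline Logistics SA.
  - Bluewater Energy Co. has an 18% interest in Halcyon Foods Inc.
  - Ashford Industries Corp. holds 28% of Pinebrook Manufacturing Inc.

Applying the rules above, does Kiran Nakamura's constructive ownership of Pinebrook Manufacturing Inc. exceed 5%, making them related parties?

Yes

By parent–child attribution (R1), Kiran Nakamura is treated as also owning Hana Nakamura's interest in Oakhollow Pharma AG, giving 64% + 36% = 100%.
By parent–child attribution (R1), Kiran Nakamura is treated as also owning Hana Nakamura's interest in Fairlane Services GmbH, giving 27% + 42% = 69%.
Chain via Oakhollow Pharma AG → Copperline Logistics SA → Ashford Industries Corp. (R3): 100% × 39% × 55% × 28% = 6.006% of Pinebrook Manufacturing Inc.
Chain via Fairlane Services GmbH → Bluewater Energy Co. → Halcyon Foods Inc. (R3): 69% × 26% × 18% × 13% = 0.419796% of Pinebrook Manufacturing Inc.
Direct interest in Pinebrook Manufacturing Inc: 28%.
Aggregating (R2): 6.006% + 0.419796% + 28% = 34.425796%.
34.425796% exceeds the 5% threshold, so Kiran is a related party to Pinebrook Manufacturing Inc.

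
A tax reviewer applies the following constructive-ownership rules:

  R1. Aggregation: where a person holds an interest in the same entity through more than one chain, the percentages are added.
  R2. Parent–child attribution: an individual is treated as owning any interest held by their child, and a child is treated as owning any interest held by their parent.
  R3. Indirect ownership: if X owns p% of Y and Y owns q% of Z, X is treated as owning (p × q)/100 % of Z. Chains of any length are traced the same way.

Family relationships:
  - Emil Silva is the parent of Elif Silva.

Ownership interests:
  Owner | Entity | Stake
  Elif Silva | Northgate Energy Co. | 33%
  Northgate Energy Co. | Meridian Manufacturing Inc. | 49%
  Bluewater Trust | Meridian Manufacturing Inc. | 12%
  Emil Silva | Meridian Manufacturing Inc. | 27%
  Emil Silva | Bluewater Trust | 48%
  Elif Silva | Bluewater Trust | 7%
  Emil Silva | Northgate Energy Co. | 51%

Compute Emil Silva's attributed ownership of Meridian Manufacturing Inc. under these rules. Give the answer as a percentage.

74.76%

By parent–child attribution (R2), Emil Silva is treated as also owning Elif Silva's interest in Northgate Energy Co, giving 51% + 33% = 84%.
By parent–child attribution (R2), Emil Silva is treated as also owning Elif Silva's interest in Bluewater Trust, giving 48% + 7% = 55%.
Chain via Northgate Energy Co. (R3): 84% × 49% = 41.16% of Meridian Manufacturing Inc.
Chain via Bluewater Trust (R3): 55% × 12% = 6.6% of Meridian Manufacturing Inc.
Direct interest in Meridian Manufacturing Inc: 27%.
Aggregating (R1): 41.16% + 6.6% + 27% = 74.76%.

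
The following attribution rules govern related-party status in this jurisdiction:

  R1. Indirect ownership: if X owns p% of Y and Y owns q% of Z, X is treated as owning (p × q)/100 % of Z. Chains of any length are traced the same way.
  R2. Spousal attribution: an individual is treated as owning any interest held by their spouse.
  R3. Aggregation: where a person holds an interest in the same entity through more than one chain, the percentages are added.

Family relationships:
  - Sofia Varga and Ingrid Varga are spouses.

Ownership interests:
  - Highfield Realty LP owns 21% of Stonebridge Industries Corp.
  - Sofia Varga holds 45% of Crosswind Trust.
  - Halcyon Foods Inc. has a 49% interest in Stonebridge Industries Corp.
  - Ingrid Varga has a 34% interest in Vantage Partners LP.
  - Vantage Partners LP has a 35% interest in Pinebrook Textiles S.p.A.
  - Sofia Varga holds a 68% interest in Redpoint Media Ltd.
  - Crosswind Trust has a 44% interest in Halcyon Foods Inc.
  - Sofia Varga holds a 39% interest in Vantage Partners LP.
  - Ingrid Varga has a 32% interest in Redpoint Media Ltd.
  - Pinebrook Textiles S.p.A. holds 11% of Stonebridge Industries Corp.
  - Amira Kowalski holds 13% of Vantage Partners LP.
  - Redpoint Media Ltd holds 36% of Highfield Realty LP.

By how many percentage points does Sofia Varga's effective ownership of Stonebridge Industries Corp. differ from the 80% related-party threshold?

59.9275

By spousal attribution (R2), Sofia Varga is treated as also owning Ingrid Varga's interest in Vantage Partners LP, giving 39% + 34% = 73%.
By spousal attribution (R2), Sofia Varga is treated as also owning Ingrid Varga's interest in Redpoint Media Ltd, giving 68% + 32% = 100%.
Chain via Crosswind Trust → Halcyon Foods Inc. (R1): 45% × 44% × 49% = 9.702% of Stonebridge Industries Corp.
Chain via Vantage Partners LP → Pinebrook Textiles S.p.A. (R1): 73% × 35% × 11% = 2.8105% of Stonebridge Industries Corp.
Chain via Redpoint Media Ltd → Highfield Realty LP (R1): 100% × 36% × 21% = 7.56% of Stonebridge Industries Corp.
Aggregating (R3): 9.702% + 2.8105% + 7.56% = 20.0725%.
20.0725% falls short of the 80% threshold by 59.9275 percentage points.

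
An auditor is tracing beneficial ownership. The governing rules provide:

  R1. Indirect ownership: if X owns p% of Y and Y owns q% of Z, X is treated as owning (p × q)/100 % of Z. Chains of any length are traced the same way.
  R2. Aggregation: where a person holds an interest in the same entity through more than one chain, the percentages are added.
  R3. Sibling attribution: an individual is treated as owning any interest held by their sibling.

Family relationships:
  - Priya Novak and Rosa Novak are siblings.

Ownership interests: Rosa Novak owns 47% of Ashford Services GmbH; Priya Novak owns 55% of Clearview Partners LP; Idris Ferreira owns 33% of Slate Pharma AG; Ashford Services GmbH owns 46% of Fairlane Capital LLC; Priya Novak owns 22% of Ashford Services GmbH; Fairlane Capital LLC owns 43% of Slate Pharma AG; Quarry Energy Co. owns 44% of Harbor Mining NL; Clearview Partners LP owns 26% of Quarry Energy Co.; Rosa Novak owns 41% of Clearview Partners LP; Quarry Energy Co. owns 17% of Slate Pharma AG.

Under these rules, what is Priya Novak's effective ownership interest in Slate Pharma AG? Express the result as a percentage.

By sibling attribution (R3), Priya Novak is treated as also owning Rosa Novak's interest in Clearview Partners LP, giving 55% + 41% = 96%.
By sibling attribution (R3), Priya Novak is treated as also owning Rosa Novak's interest in Ashford Services GmbH, giving 22% + 47% = 69%.
Chain via Clearview Partners LP → Quarry Energy Co. (R1): 96% × 26% × 17% = 4.2432% of Slate Pharma AG.
Chain via Ashford Services GmbH → Fairlane Capital LLC (R1): 69% × 46% × 43% = 13.6482% of Slate Pharma AG.
Aggregating (R2): 4.2432% + 13.6482% = 17.8914%.

17.8914%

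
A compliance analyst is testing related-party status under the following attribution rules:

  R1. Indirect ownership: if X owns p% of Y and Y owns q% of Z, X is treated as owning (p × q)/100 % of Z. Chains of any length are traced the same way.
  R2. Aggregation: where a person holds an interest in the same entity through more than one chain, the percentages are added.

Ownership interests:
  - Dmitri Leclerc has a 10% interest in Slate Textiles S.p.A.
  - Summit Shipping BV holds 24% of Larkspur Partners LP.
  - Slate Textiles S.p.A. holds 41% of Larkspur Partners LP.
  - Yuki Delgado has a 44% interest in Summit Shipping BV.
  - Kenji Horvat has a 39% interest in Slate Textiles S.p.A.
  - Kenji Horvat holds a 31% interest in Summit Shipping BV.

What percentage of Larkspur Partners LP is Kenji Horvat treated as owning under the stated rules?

23.43%

Chain via Summit Shipping BV (R1): 31% × 24% = 7.44% of Larkspur Partners LP.
Chain via Slate Textiles S.p.A. (R1): 39% × 41% = 15.99% of Larkspur Partners LP.
Aggregating (R2): 7.44% + 15.99% = 23.43%.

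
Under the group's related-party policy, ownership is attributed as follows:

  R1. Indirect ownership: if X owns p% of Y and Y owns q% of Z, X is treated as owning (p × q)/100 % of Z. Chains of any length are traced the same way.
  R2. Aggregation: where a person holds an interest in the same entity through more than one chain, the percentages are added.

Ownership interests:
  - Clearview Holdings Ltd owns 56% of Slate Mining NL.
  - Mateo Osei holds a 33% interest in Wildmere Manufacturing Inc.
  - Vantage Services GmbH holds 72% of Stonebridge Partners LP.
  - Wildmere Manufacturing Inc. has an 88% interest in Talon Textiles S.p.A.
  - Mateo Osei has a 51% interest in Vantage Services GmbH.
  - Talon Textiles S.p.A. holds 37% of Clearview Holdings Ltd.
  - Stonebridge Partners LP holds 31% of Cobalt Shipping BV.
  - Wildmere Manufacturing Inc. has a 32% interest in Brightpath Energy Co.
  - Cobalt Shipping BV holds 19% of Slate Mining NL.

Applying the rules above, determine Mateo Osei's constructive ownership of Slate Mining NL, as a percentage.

Chain via Vantage Services GmbH → Stonebridge Partners LP → Cobalt Shipping BV (R1): 51% × 72% × 31% × 19% = 2.162808% of Slate Mining NL.
Chain via Wildmere Manufacturing Inc. → Talon Textiles S.p.A. → Clearview Holdings Ltd (R1): 33% × 88% × 37% × 56% = 6.017088% of Slate Mining NL.
Aggregating (R2): 2.162808% + 6.017088% = 8.179896%.

8.179896%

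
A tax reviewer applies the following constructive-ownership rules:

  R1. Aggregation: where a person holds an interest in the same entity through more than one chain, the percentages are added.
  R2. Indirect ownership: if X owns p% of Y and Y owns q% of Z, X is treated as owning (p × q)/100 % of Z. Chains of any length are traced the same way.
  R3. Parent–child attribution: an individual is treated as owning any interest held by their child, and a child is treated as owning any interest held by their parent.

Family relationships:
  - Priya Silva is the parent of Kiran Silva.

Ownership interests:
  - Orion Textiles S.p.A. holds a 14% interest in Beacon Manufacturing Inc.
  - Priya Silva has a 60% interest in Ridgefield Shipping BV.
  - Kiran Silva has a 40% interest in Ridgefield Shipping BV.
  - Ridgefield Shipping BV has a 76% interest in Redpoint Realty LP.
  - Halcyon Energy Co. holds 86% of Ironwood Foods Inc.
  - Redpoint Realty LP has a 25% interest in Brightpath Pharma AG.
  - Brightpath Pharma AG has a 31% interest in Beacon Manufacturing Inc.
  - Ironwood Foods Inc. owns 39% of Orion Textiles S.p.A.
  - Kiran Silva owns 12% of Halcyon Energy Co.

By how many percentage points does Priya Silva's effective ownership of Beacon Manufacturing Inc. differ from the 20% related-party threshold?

13.546528

By parent–child attribution (R3), Priya Silva is treated as also owning Kiran Silva's interest in Ridgefield Shipping BV, giving 60% + 40% = 100%.
By parent–child attribution (R3), Priya Silva is treated as owning Kiran Silva's 12% interest in Halcyon Energy Co.
Chain via Ridgefield Shipping BV → Redpoint Realty LP → Brightpath Pharma AG (R2): 100% × 76% × 25% × 31% = 5.89% of Beacon Manufacturing Inc.
Chain via Halcyon Energy Co. → Ironwood Foods Inc. → Orion Textiles S.p.A. (R2): 12% × 86% × 39% × 14% = 0.563472% of Beacon Manufacturing Inc.
Aggregating (R1): 5.89% + 0.563472% = 6.453472%.
6.453472% falls short of the 20% threshold by 13.546528 percentage points.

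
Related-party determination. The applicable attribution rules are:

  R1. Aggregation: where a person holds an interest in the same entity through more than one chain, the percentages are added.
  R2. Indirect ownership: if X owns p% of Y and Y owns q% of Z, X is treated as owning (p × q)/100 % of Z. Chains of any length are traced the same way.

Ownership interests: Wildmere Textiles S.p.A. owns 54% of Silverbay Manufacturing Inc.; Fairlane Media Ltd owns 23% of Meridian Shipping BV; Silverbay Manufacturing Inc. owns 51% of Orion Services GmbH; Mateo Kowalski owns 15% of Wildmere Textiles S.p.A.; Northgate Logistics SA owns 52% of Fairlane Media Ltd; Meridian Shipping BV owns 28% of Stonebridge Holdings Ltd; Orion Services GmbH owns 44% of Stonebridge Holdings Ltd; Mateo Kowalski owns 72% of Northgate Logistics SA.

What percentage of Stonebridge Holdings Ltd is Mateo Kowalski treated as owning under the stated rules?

4.228776%

Chain via Wildmere Textiles S.p.A. → Silverbay Manufacturing Inc. → Orion Services GmbH (R2): 15% × 54% × 51% × 44% = 1.81764% of Stonebridge Holdings Ltd.
Chain via Northgate Logistics SA → Fairlane Media Ltd → Meridian Shipping BV (R2): 72% × 52% × 23% × 28% = 2.411136% of Stonebridge Holdings Ltd.
Aggregating (R1): 1.81764% + 2.411136% = 4.228776%.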